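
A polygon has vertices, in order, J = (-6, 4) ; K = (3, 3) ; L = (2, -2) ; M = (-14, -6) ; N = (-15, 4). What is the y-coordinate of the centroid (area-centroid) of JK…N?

-17/132

Apply Gauss's area formula. First the cross-terms c_i = x_i·y_{i+1} − x_{i+1}·y_i:
  -30, -12, -40, -146, -36  ⇒  2A = -264, A = -132.
Then Σ (y_i + y_{i+1})·c_i = 102, so ȳ = 102 / (6·(-132)) = -17/132.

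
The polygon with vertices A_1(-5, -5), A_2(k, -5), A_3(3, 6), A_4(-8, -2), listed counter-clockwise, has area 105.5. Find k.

Write out the shoelace sum; only the two edges meeting at A_2 involve k:
2·Area = [((-5)·(-5) − k·(-5)) + (k·6 − 3·(-5))] + 72
       = 11·k + 112 = 211
⇒ k = 9.

9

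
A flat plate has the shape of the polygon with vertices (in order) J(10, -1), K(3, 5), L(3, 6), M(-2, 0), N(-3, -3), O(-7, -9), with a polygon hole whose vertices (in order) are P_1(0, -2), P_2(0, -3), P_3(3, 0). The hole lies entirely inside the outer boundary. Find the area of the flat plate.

Outer boundary:
Apply the shoelace (surveyor's) formula: 2A = Σ (x_i·y_{i+1} − x_{i+1}·y_i), indices taken mod 6.
Cross-terms: 53, 3, 12, 6, 6, 97  ⇒  Σ = 177
Area = |Σ|/2 = 88.5.
Hole:
Σ = (0) + (9) + (-6) = 3
Area = |Σ|/2 = 1.5.
Net area = 88.5 − 1.5 = 87.

87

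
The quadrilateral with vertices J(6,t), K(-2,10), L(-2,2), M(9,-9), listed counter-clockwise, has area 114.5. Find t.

The doubled signed area Σ (x_i y_{i+1} − x_{i+1} y_i) is linear in t.
With t=0 it equals 130; the coefficient of t is 11 (from the two edges through J).
So 11·t + 130 = 2·114.5 = 229 ⇒ t = 9.

9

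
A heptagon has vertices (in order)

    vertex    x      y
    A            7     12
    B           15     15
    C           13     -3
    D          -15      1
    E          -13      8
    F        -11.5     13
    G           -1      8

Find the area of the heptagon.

Σ = (-75) + (-240) + (-32) + (-107) + (-77) + (-79) + (-68) = -678
Area = |Σ|/2 = 339.

339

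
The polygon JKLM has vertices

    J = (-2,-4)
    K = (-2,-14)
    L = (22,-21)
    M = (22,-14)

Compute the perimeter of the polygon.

|JK| = √((0)² + (-10)²) = √100 = 10
|KL| = √((24)² + (-7)²) = √625 = 25
|LM| = √((0)² + (7)²) = √49 = 7
|MJ| = √((-24)² + (10)²) = √676 = 26
Perimeter = 10 + 25 + 7 + 26 = 68.

68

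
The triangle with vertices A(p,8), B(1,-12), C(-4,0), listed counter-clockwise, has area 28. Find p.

-12

The doubled signed area Σ (x_i y_{i+1} − x_{i+1} y_i) is linear in p.
With p=0 it equals -88; the coefficient of p is -12 (from the two edges through A).
So -12·p + -88 = 2·28 = 56 ⇒ p = -12.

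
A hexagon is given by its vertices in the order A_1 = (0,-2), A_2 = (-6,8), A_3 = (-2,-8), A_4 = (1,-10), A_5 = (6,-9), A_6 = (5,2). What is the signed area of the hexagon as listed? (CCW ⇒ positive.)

89

Apply the surveyor's formula: 2A = Σ (x_i·y_{i+1} − x_{i+1}·y_i), indices taken mod 6.
Cross-terms: -12, 64, 28, 51, 57, -10  ⇒  Σ = 178
Signed area = Σ/2 = 89 (positive ⇒ counter-clockwise traversal).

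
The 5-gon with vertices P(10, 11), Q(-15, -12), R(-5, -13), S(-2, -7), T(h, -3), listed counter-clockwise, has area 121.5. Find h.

1

Write out the shoelace sum; only the two edges meeting at T involve h:
2·Area = [((-2)·(-3) − h·(-7)) + (h·11 − 10·(-3))] + 189
       = 18·h + 225 = 243
⇒ h = 1.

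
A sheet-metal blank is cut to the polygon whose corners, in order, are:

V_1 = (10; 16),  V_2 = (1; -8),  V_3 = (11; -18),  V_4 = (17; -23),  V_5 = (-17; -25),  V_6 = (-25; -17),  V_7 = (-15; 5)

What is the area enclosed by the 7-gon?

897.5

Σ = (-96) + (70) + (53) + (-816) + (-336) + (-380) + (-290) = -1795
Area = |Σ|/2 = 897.5.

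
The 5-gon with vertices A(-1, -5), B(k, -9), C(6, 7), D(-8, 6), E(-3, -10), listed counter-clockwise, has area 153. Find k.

The doubled signed area Σ (x_i y_{i+1} − x_{i+1} y_i) is linear in k.
With k=0 it equals 258; the coefficient of k is 12 (from the two edges through B).
So 12·k + 258 = 2·153 = 306 ⇒ k = 4.

4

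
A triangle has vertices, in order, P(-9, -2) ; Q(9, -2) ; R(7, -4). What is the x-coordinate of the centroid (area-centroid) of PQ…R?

7/3

Apply the surveyor's formula. First the cross-terms c_i = x_i·y_{i+1} − x_{i+1}·y_i:
  36, -22, -50  ⇒  2A = -36, A = -18.
Then Σ (x_i + x_{i+1})·c_i = -252, so x̄ = -252 / (6·(-18)) = 7/3.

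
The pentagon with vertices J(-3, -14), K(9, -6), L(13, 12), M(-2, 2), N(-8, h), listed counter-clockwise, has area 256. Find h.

Write out the shoelace sum; only the two edges meeting at N involve h:
2·Area = [((-2)·h − (-8)·2) + ((-8)·(-14) − (-3)·h)] + 380
       = 1·h + 508 = 512
⇒ h = 4.

4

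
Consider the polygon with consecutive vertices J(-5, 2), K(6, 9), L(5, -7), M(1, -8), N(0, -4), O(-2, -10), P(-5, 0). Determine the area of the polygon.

Σ = (-57) + (-87) + (-33) + (-4) + (-8) + (-50) + (-10) = -249
Area = |Σ|/2 = 124.5.

124.5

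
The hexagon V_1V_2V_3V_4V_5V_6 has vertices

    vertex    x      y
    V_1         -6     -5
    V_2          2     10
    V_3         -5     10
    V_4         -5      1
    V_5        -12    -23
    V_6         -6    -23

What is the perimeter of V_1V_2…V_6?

82

|V_1V_2| = √((8)² + (15)²) = √289 = 17
|V_2V_3| = √((-7)² + (0)²) = √49 = 7
|V_3V_4| = √((0)² + (-9)²) = √81 = 9
|V_4V_5| = √((-7)² + (-24)²) = √625 = 25
|V_5V_6| = √((6)² + (0)²) = √36 = 6
|V_6V_1| = √((0)² + (18)²) = √324 = 18
Perimeter = 17 + 7 + 9 + 25 + 6 + 18 = 82.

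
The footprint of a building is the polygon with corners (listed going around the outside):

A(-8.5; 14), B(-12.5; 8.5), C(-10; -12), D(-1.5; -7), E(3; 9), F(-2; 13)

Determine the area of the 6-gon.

Apply the shoelace (surveyor's) formula: 2A = Σ (x_i·y_{i+1} − x_{i+1}·y_i), indices taken mod 6.
Cross-terms: 102.75, 235, 52, 7.5, 57, 82.5  ⇒  Σ = 536.75
Area = |Σ|/2 = 268.375.

268.375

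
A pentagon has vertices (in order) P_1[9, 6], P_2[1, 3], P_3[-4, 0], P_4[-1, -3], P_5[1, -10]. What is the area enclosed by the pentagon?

77

Σ = (21) + (12) + (12) + (13) + (96) = 154
Area = |Σ|/2 = 77.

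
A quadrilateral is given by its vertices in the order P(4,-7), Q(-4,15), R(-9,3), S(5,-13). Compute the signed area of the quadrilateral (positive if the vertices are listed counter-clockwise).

Apply Gauss's area formula: 2A = Σ (x_i·y_{i+1} − x_{i+1}·y_i), indices taken mod 4.
Cross-terms: 32, 123, 102, 17  ⇒  Σ = 274
Signed area = Σ/2 = 137 (positive ⇒ counter-clockwise traversal).

137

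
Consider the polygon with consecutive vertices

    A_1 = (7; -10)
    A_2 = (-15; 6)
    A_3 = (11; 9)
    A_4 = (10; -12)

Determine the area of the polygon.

Cross-terms: -108, -201, -222, -16  ⇒  Σ = -547
Area = |Σ|/2 = 273.5.

273.5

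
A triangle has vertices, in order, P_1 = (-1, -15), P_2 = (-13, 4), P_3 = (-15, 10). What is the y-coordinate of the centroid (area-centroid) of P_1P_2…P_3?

-1/3

Apply Gauss's area formula. First the cross-terms c_i = x_i·y_{i+1} − x_{i+1}·y_i:
  -199, -70, 235  ⇒  2A = -34, A = -17.
Then Σ (y_i + y_{i+1})·c_i = 34, so ȳ = 34 / (6·(-17)) = -1/3.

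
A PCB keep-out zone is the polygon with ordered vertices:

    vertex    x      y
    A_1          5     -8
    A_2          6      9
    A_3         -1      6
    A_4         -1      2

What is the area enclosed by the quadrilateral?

70

Apply Gauss's area formula: 2A = Σ (x_i·y_{i+1} − x_{i+1}·y_i), indices taken mod 4.
Σ = (93) + (45) + (4) + (-2) = 140
Area = |Σ|/2 = 70.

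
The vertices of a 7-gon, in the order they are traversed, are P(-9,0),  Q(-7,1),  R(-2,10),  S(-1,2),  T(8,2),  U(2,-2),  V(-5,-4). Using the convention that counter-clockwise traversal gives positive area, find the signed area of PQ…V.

-81.5

Σ = (-9) + (-68) + (6) + (-18) + (-20) + (-18) + (-36) = -163
Signed area = Σ/2 = -81.5 (negative ⇒ clockwise traversal).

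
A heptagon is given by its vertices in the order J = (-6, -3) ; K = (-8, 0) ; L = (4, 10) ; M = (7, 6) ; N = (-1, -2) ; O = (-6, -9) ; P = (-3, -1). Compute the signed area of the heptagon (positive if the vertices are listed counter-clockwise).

-89.5

Apply the shoelace formula: 2A = Σ (x_i·y_{i+1} − x_{i+1}·y_i), indices taken mod 7.
J→K: (-6)(0) − (-8)(-3) = -24
K→L: (-8)(10) − (4)(0) = -80
L→M: (4)(6) − (7)(10) = -46
M→N: (7)(-2) − (-1)(6) = -8
N→O: (-1)(-9) − (-6)(-2) = -3
O→P: (-6)(-1) − (-3)(-9) = -21
P→J: (-3)(-3) − (-6)(-1) = 3
Σ = -179
Signed area = Σ/2 = -89.5 (negative ⇒ clockwise traversal).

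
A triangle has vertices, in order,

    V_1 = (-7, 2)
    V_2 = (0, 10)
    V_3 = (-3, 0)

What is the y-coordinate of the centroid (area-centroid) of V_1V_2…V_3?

4

Apply the surveyor's formula. First the cross-terms c_i = x_i·y_{i+1} − x_{i+1}·y_i:
  -70, 30, -6  ⇒  2A = -46, A = -23.
Then Σ (y_i + y_{i+1})·c_i = -552, so ȳ = -552 / (6·(-23)) = 4.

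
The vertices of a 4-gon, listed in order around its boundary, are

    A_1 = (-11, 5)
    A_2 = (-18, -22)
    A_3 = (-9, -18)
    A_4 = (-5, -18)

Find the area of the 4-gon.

153.5

Apply the shoelace formula: 2A = Σ (x_i·y_{i+1} − x_{i+1}·y_i), indices taken mod 4.
A_1→A_2: (-11)(-22) − (-18)(5) = 332
A_2→A_3: (-18)(-18) − (-9)(-22) = 126
A_3→A_4: (-9)(-18) − (-5)(-18) = 72
A_4→A_1: (-5)(5) − (-11)(-18) = -223
Σ = 307
Area = |Σ|/2 = 153.5.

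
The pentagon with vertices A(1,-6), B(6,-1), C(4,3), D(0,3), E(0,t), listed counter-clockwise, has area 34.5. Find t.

0

The doubled signed area Σ (x_i y_{i+1} − x_{i+1} y_i) is linear in t.
With t=0 it equals 69; the coefficient of t is -1 (from the two edges through E).
So -1·t + 69 = 2·34.5 = 69 ⇒ t = 0.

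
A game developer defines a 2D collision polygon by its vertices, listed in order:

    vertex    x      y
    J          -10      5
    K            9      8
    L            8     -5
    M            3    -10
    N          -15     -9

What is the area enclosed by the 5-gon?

320.5

J→K: (-10)(8) − (9)(5) = -125
K→L: (9)(-5) − (8)(8) = -109
L→M: (8)(-10) − (3)(-5) = -65
M→N: (3)(-9) − (-15)(-10) = -177
N→J: (-15)(5) − (-10)(-9) = -165
Σ = -641
Area = |Σ|/2 = 320.5.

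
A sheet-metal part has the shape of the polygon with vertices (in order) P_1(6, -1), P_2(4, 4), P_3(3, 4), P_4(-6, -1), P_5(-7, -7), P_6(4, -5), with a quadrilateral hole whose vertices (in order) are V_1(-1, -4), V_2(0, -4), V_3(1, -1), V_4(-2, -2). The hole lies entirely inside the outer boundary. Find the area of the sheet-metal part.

83.5

Outer boundary:
Apply the surveyor's formula: 2A = Σ (x_i·y_{i+1} − x_{i+1}·y_i), indices taken mod 6.
P_1→P_2: (6)(4) − (4)(-1) = 28
P_2→P_3: (4)(4) − (3)(4) = 4
P_3→P_4: (3)(-1) − (-6)(4) = 21
P_4→P_5: (-6)(-7) − (-7)(-1) = 35
P_5→P_6: (-7)(-5) − (4)(-7) = 63
P_6→P_1: (4)(-1) − (6)(-5) = 26
Σ = 177
Area = |Σ|/2 = 88.5.
Hole:
Σ = (4) + (4) + (-4) + (6) = 10
Area = |Σ|/2 = 5.
Net area = 88.5 − 5 = 83.5.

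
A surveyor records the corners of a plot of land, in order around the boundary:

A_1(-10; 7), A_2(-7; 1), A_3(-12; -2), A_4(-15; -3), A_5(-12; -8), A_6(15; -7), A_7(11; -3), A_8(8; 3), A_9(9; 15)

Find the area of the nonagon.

A_1→A_2: (-10)(1) − (-7)(7) = 39
A_2→A_3: (-7)(-2) − (-12)(1) = 26
A_3→A_4: (-12)(-3) − (-15)(-2) = 6
A_4→A_5: (-15)(-8) − (-12)(-3) = 84
A_5→A_6: (-12)(-7) − (15)(-8) = 204
A_6→A_7: (15)(-3) − (11)(-7) = 32
A_7→A_8: (11)(3) − (8)(-3) = 57
A_8→A_9: (8)(15) − (9)(3) = 93
A_9→A_1: (9)(7) − (-10)(15) = 213
Σ = 754
Area = |Σ|/2 = 377.

377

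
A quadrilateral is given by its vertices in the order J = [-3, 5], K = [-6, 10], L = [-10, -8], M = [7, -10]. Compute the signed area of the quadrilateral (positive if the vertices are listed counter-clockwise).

154.5

Apply Gauss's area formula: 2A = Σ (x_i·y_{i+1} − x_{i+1}·y_i), indices taken mod 4.
J→K: (-3)(10) − (-6)(5) = 0
K→L: (-6)(-8) − (-10)(10) = 148
L→M: (-10)(-10) − (7)(-8) = 156
M→J: (7)(5) − (-3)(-10) = 5
Σ = 309
Signed area = Σ/2 = 154.5 (positive ⇒ counter-clockwise traversal).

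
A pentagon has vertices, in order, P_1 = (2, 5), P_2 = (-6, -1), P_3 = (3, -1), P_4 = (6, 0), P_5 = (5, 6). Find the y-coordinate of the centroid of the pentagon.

149/92

Apply the shoelace formula. First the cross-terms c_i = x_i·y_{i+1} − x_{i+1}·y_i:
  28, 9, 6, 36, 13  ⇒  2A = 92, A = 46.
Then Σ (y_i + y_{i+1})·c_i = 447, so ȳ = 447 / (6·46) = 149/92.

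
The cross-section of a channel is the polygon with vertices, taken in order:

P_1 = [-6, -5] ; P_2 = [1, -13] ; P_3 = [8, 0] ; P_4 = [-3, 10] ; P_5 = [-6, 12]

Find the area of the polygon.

P_1→P_2: (-6)(-13) − (1)(-5) = 83
P_2→P_3: (1)(0) − (8)(-13) = 104
P_3→P_4: (8)(10) − (-3)(0) = 80
P_4→P_5: (-3)(12) − (-6)(10) = 24
P_5→P_1: (-6)(-5) − (-6)(12) = 102
Σ = 393
Area = |Σ|/2 = 196.5.

196.5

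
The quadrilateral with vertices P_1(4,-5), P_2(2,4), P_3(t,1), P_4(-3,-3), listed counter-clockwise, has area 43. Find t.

-4

The doubled signed area Σ (x_i y_{i+1} − x_{i+1} y_i) is linear in t.
With t=0 it equals 58; the coefficient of t is -7 (from the two edges through P_3).
So -7·t + 58 = 2·43 = 86 ⇒ t = -4.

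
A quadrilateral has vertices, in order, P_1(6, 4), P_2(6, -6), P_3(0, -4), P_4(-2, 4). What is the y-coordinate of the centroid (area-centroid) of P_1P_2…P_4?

Apply the shoelace formula. First the cross-terms c_i = x_i·y_{i+1} − x_{i+1}·y_i:
  -60, -24, -8, -32  ⇒  2A = -124, A = -62.
Then Σ (y_i + y_{i+1})·c_i = 104, so ȳ = 104 / (6·(-62)) = -26/93.

-26/93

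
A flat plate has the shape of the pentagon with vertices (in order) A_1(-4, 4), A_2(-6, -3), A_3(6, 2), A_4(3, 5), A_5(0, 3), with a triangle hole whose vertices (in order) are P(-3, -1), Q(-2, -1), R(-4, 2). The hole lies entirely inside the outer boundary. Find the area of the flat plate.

42

Outer boundary:
A_1→A_2: (-4)(-3) − (-6)(4) = 36
A_2→A_3: (-6)(2) − (6)(-3) = 6
A_3→A_4: (6)(5) − (3)(2) = 24
A_4→A_5: (3)(3) − (0)(5) = 9
A_5→A_1: (0)(4) − (-4)(3) = 12
Σ = 87
Area = |Σ|/2 = 43.5.
Hole:
Apply the shoelace formula: 2A = Σ (x_i·y_{i+1} − x_{i+1}·y_i), indices taken mod 3.
Σ = (1) + (-8) + (10) = 3
Area = |Σ|/2 = 1.5.
Net area = 43.5 − 1.5 = 42.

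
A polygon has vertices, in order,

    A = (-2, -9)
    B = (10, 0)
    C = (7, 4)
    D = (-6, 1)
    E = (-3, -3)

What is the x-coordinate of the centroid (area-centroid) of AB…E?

Apply the shoelace (surveyor's) formula. First the cross-terms c_i = x_i·y_{i+1} − x_{i+1}·y_i:
  90, 40, 31, 21, 21  ⇒  2A = 203, A = 101.5.
Then Σ (x_i + x_{i+1})·c_i = 1137, so x̄ = 1137 / (6·101.5) = 379/203.

379/203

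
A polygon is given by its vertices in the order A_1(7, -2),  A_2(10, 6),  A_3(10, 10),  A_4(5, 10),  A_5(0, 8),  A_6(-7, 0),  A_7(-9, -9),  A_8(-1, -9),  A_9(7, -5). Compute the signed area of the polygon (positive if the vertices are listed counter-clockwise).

236

Apply Gauss's area formula: 2A = Σ (x_i·y_{i+1} − x_{i+1}·y_i), indices taken mod 9.
Cross-terms: 62, 40, 50, 40, 56, 63, 72, 68, 21  ⇒  Σ = 472
Signed area = Σ/2 = 236 (positive ⇒ counter-clockwise traversal).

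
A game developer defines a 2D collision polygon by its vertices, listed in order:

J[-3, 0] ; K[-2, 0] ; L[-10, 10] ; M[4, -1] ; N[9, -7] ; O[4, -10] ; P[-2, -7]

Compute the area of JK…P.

100

Σ = (0) + (-20) + (-30) + (-19) + (-62) + (-48) + (-21) = -200
Area = |Σ|/2 = 100.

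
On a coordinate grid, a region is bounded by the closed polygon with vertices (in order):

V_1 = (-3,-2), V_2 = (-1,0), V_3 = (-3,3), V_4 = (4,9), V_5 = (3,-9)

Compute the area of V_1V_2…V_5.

Σ = (-2) + (-3) + (-39) + (-63) + (-33) = -140
Area = |Σ|/2 = 70.

70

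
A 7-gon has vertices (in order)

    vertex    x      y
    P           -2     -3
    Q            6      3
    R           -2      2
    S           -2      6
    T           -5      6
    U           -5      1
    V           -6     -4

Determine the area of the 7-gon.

50.5

Σ = (12) + (18) + (-8) + (18) + (25) + (26) + (10) = 101
Area = |Σ|/2 = 50.5.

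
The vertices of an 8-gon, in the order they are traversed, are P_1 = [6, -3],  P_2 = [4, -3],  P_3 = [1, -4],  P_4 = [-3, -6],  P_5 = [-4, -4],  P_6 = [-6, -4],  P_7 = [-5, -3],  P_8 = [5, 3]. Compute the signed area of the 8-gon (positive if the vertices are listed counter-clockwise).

-46

Apply the shoelace formula: 2A = Σ (x_i·y_{i+1} − x_{i+1}·y_i), indices taken mod 8.
Σ = (-6) + (-13) + (-18) + (-12) + (-8) + (-2) + (0) + (-33) = -92
Signed area = Σ/2 = -46 (negative ⇒ clockwise traversal).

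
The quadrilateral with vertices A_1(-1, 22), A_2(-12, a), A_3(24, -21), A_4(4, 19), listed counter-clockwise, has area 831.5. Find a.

The doubled signed area Σ (x_i y_{i+1} − x_{i+1} y_i) is linear in a.
With a=0 it equals 1163; the coefficient of a is -25 (from the two edges through A_2).
So -25·a + 1163 = 2·831.5 = 1663 ⇒ a = -20.

-20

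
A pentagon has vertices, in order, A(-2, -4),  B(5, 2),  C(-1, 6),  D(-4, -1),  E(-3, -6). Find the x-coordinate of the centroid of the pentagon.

-16/47

Apply the shoelace formula. First the cross-terms c_i = x_i·y_{i+1} − x_{i+1}·y_i:
  16, 32, 25, 21, 0  ⇒  2A = 94, A = 47.
Then Σ (x_i + x_{i+1})·c_i = -96, so x̄ = -96 / (6·47) = -16/47.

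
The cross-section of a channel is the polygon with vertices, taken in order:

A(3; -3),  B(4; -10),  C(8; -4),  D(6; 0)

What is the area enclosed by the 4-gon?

26

Apply Gauss's area formula: 2A = Σ (x_i·y_{i+1} − x_{i+1}·y_i), indices taken mod 4.
A→B: (3)(-10) − (4)(-3) = -18
B→C: (4)(-4) − (8)(-10) = 64
C→D: (8)(0) − (6)(-4) = 24
D→A: (6)(-3) − (3)(0) = -18
Σ = 52
Area = |Σ|/2 = 26.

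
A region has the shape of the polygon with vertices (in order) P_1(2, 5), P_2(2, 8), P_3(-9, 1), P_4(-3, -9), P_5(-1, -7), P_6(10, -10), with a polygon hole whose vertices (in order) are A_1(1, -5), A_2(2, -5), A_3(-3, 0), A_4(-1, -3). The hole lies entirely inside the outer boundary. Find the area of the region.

159.5

Outer boundary:
P_1→P_2: (2)(8) − (2)(5) = 6
P_2→P_3: (2)(1) − (-9)(8) = 74
P_3→P_4: (-9)(-9) − (-3)(1) = 84
P_4→P_5: (-3)(-7) − (-1)(-9) = 12
P_5→P_6: (-1)(-10) − (10)(-7) = 80
P_6→P_1: (10)(5) − (2)(-10) = 70
Σ = 326
Area = |Σ|/2 = 163.
Hole:
Apply Gauss's area formula: 2A = Σ (x_i·y_{i+1} − x_{i+1}·y_i), indices taken mod 4.
Σ = (5) + (-15) + (9) + (8) = 7
Area = |Σ|/2 = 3.5.
Net area = 163 − 3.5 = 159.5.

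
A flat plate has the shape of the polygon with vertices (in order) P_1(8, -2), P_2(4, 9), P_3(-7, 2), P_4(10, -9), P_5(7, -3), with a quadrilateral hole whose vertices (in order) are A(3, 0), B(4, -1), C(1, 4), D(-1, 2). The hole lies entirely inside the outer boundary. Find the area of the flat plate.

111.5

Outer boundary:
Apply Gauss's area formula: 2A = Σ (x_i·y_{i+1} − x_{i+1}·y_i), indices taken mod 5.
P_1→P_2: (8)(9) − (4)(-2) = 80
P_2→P_3: (4)(2) − (-7)(9) = 71
P_3→P_4: (-7)(-9) − (10)(2) = 43
P_4→P_5: (10)(-3) − (7)(-9) = 33
P_5→P_1: (7)(-2) − (8)(-3) = 10
Σ = 237
Area = |Σ|/2 = 118.5.
Hole:
Σ = (-3) + (17) + (6) + (-6) = 14
Area = |Σ|/2 = 7.
Net area = 118.5 − 7 = 111.5.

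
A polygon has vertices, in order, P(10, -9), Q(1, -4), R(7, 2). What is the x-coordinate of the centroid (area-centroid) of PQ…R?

Apply the shoelace (surveyor's) formula. First the cross-terms c_i = x_i·y_{i+1} − x_{i+1}·y_i:
  -31, 30, -83  ⇒  2A = -84, A = -42.
Then Σ (x_i + x_{i+1})·c_i = -1512, so x̄ = -1512 / (6·(-42)) = 6.

6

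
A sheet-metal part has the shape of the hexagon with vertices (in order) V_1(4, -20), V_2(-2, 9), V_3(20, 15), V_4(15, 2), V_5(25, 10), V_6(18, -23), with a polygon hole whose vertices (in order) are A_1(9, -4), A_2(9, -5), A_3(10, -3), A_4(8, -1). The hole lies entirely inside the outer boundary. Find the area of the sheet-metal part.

Outer boundary:
V_1→V_2: (4)(9) − (-2)(-20) = -4
V_2→V_3: (-2)(15) − (20)(9) = -210
V_3→V_4: (20)(2) − (15)(15) = -185
V_4→V_5: (15)(10) − (25)(2) = 100
V_5→V_6: (25)(-23) − (18)(10) = -755
V_6→V_1: (18)(-20) − (4)(-23) = -268
Σ = -1322
Area = |Σ|/2 = 661.
Hole:
Apply the shoelace (surveyor's) formula: 2A = Σ (x_i·y_{i+1} − x_{i+1}·y_i), indices taken mod 4.
Σ = (-9) + (23) + (14) + (-23) = 5
Area = |Σ|/2 = 2.5.
Net area = 661 − 2.5 = 658.5.

658.5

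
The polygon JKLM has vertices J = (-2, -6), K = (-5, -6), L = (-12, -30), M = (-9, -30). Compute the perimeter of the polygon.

|JK| = √((-3)² + (0)²) = √9 = 3
|KL| = √((-7)² + (-24)²) = √625 = 25
|LM| = √((3)² + (0)²) = √9 = 3
|MJ| = √((7)² + (24)²) = √625 = 25
Perimeter = 3 + 25 + 3 + 25 = 56.

56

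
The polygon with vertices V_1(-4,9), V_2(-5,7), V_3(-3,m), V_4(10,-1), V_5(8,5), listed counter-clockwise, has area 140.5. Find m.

-6

The doubled signed area Σ (x_i y_{i+1} − x_{i+1} y_i) is linear in m.
With m=0 it equals 191; the coefficient of m is -15 (from the two edges through V_3).
So -15·m + 191 = 2·140.5 = 281 ⇒ m = -6.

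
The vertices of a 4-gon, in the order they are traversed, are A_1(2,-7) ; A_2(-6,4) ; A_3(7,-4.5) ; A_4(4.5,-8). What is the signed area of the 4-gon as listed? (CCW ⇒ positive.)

-43.125

Σ = (-34) + (-1) + (-35.75) + (-15.5) = -86.25
Signed area = Σ/2 = -43.125 (negative ⇒ clockwise traversal).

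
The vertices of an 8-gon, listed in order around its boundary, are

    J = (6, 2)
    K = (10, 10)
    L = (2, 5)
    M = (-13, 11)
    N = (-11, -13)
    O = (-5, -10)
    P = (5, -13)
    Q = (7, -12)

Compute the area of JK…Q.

Apply Gauss's area formula: 2A = Σ (x_i·y_{i+1} − x_{i+1}·y_i), indices taken mod 8.
Cross-terms: 40, 30, 87, 290, 45, 115, 31, 86  ⇒  Σ = 724
Area = |Σ|/2 = 362.

362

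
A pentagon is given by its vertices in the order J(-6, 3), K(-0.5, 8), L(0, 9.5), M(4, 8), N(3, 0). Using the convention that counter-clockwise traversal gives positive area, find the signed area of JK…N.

Cross-terms: -46.5, -4.75, -38, -24, 9  ⇒  Σ = -104.25
Signed area = Σ/2 = -52.125 (negative ⇒ clockwise traversal).

-52.125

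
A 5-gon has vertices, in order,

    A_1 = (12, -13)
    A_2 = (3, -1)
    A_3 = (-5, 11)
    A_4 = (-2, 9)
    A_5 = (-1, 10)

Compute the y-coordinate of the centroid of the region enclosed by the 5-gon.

Apply Gauss's area formula. First the cross-terms c_i = x_i·y_{i+1} − x_{i+1}·y_i:
  27, 28, -23, -11, -107  ⇒  2A = -86, A = -43.
Then Σ (y_i + y_{i+1})·c_i = -446, so ȳ = -446 / (6·(-43)) = 223/129.

223/129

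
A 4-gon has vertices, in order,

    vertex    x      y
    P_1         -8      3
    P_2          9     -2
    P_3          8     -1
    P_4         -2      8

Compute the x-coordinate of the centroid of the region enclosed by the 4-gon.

Apply Gauss's area formula. First the cross-terms c_i = x_i·y_{i+1} − x_{i+1}·y_i:
  -11, 7, 62, 58  ⇒  2A = 116, A = 58.
Then Σ (x_i + x_{i+1})·c_i = -100, so x̄ = -100 / (6·58) = -25/87.

-25/87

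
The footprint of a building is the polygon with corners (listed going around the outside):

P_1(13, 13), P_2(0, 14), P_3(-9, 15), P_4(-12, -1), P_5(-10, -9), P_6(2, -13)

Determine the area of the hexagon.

469

Apply the shoelace (surveyor's) formula: 2A = Σ (x_i·y_{i+1} − x_{i+1}·y_i), indices taken mod 6.
Σ = (182) + (126) + (189) + (98) + (148) + (195) = 938
Area = |Σ|/2 = 469.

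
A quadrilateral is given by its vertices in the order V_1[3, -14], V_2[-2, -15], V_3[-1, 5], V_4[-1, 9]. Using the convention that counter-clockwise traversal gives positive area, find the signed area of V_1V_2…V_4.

Apply Gauss's area formula: 2A = Σ (x_i·y_{i+1} − x_{i+1}·y_i), indices taken mod 4.
V_1→V_2: (3)(-15) − (-2)(-14) = -73
V_2→V_3: (-2)(5) − (-1)(-15) = -25
V_3→V_4: (-1)(9) − (-1)(5) = -4
V_4→V_1: (-1)(-14) − (3)(9) = -13
Σ = -115
Signed area = Σ/2 = -57.5 (negative ⇒ clockwise traversal).

-57.5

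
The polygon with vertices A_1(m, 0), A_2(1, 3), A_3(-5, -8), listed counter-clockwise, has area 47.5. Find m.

Write out the shoelace sum; only the two edges meeting at A_1 involve m:
2·Area = [((-5)·0 − m·(-8)) + (m·3 − 1·0)] + 7
       = 11·m + 7 = 95
⇒ m = 8.

8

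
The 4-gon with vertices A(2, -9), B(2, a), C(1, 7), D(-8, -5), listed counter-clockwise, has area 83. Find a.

1

Write out the shoelace sum; only the two edges meeting at B involve a:
2·Area = [(2·a − 2·(-9)) + (2·7 − 1·a)] + 133
       = 1·a + 165 = 166
⇒ a = 1.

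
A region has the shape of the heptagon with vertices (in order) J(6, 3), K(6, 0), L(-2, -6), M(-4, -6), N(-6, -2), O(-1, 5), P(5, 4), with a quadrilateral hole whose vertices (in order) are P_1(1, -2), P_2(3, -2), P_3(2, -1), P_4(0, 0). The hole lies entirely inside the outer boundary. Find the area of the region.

Outer boundary:
Σ = (-18) + (-36) + (-12) + (-28) + (-32) + (-29) + (-9) = -164
Area = |Σ|/2 = 82.
Hole:
Apply the surveyor's formula: 2A = Σ (x_i·y_{i+1} − x_{i+1}·y_i), indices taken mod 4.
P_1→P_2: (1)(-2) − (3)(-2) = 4
P_2→P_3: (3)(-1) − (2)(-2) = 1
P_3→P_4: (2)(0) − (0)(-1) = 0
P_4→P_1: (0)(-2) − (1)(0) = 0
Σ = 5
Area = |Σ|/2 = 2.5.
Net area = 82 − 2.5 = 79.5.

79.5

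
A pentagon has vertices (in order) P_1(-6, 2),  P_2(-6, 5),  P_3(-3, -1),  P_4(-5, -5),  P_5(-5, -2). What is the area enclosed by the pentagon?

12

P_1→P_2: (-6)(5) − (-6)(2) = -18
P_2→P_3: (-6)(-1) − (-3)(5) = 21
P_3→P_4: (-3)(-5) − (-5)(-1) = 10
P_4→P_5: (-5)(-2) − (-5)(-5) = -15
P_5→P_1: (-5)(2) − (-6)(-2) = -22
Σ = -24
Area = |Σ|/2 = 12.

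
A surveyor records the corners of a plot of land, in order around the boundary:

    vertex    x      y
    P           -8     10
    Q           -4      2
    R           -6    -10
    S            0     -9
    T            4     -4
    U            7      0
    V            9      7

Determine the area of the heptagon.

194.5

Apply the shoelace formula: 2A = Σ (x_i·y_{i+1} − x_{i+1}·y_i), indices taken mod 7.
Σ = (24) + (52) + (54) + (36) + (28) + (49) + (146) = 389
Area = |Σ|/2 = 194.5.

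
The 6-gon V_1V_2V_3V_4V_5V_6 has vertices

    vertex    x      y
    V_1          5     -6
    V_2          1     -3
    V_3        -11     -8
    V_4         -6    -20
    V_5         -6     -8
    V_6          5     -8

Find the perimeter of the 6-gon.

|V_1V_2| = √((-4)² + (3)²) = √25 = 5
|V_2V_3| = √((-12)² + (-5)²) = √169 = 13
|V_3V_4| = √((5)² + (-12)²) = √169 = 13
|V_4V_5| = √((0)² + (12)²) = √144 = 12
|V_5V_6| = √((11)² + (0)²) = √121 = 11
|V_6V_1| = √((0)² + (2)²) = √4 = 2
Perimeter = 5 + 13 + 13 + 12 + 11 + 2 = 56.

56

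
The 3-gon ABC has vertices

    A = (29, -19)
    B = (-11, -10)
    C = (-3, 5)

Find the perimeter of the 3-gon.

98

|AB| = √((-40)² + (9)²) = √1681 = 41
|BC| = √((8)² + (15)²) = √289 = 17
|CA| = √((32)² + (-24)²) = √1600 = 40
Perimeter = 41 + 17 + 40 = 98.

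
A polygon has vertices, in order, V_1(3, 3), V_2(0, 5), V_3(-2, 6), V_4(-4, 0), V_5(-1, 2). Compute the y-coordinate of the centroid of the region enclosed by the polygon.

Apply the shoelace formula. First the cross-terms c_i = x_i·y_{i+1} − x_{i+1}·y_i:
  15, 10, 24, -8, -9  ⇒  2A = 32, A = 16.
Then Σ (y_i + y_{i+1})·c_i = 313, so ȳ = 313 / (6·16) = 313/96.

313/96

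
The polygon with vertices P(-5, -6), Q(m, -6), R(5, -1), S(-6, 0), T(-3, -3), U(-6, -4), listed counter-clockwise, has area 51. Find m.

4

Write out the shoelace sum; only the two edges meeting at Q involve m:
2·Area = [((-5)·(-6) − m·(-6)) + (m·(-1) − 5·(-6))] + 22
       = 5·m + 82 = 102
⇒ m = 4.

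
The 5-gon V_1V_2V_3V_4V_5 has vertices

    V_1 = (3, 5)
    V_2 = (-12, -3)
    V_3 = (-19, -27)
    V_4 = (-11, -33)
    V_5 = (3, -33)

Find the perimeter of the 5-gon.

104

|V_1V_2| = √((-15)² + (-8)²) = √289 = 17
|V_2V_3| = √((-7)² + (-24)²) = √625 = 25
|V_3V_4| = √((8)² + (-6)²) = √100 = 10
|V_4V_5| = √((14)² + (0)²) = √196 = 14
|V_5V_1| = √((0)² + (38)²) = √1444 = 38
Perimeter = 17 + 25 + 10 + 14 + 38 = 104.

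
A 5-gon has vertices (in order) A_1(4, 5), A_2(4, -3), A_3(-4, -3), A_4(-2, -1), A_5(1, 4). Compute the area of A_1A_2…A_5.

38

Apply the surveyor's formula: 2A = Σ (x_i·y_{i+1} − x_{i+1}·y_i), indices taken mod 5.
Σ = (-32) + (-24) + (-2) + (-7) + (-11) = -76
Area = |Σ|/2 = 38.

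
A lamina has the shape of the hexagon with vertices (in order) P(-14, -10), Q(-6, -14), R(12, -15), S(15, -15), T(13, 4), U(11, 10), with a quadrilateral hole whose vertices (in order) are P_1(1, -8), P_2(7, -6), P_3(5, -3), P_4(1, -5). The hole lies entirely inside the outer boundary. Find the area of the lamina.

Outer boundary:
Σ = (136) + (258) + (45) + (255) + (86) + (30) = 810
Area = |Σ|/2 = 405.
Hole:
Σ = (50) + (9) + (-22) + (-3) = 34
Area = |Σ|/2 = 17.
Net area = 405 − 17 = 388.

388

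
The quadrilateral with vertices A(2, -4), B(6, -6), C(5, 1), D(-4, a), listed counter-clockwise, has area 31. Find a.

Write out the shoelace sum; only the two edges meeting at D involve a:
2·Area = [(5·a − (-4)·1) + ((-4)·(-4) − 2·a)] + 48
       = 3·a + 68 = 62
⇒ a = -2.

-2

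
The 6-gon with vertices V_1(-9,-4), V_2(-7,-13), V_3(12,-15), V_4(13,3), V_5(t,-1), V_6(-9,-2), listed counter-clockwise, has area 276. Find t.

5

Write out the shoelace sum; only the two edges meeting at V_5 involve t:
2·Area = [(13·(-1) − t·3) + (t·(-2) − (-9)·(-1))] + 599
       = -5·t + 577 = 552
⇒ t = 5.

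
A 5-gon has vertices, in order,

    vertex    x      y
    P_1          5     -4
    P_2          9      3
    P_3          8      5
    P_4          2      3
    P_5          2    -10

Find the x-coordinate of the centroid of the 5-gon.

467/102

Apply the shoelace (surveyor's) formula. First the cross-terms c_i = x_i·y_{i+1} − x_{i+1}·y_i:
  51, 21, 14, -26, 42  ⇒  2A = 102, A = 51.
Then Σ (x_i + x_{i+1})·c_i = 1401, so x̄ = 1401 / (6·51) = 467/102.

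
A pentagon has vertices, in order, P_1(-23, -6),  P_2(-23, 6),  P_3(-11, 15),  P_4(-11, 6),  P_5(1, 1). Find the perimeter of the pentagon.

|P_1P_2| = √((0)² + (12)²) = √144 = 12
|P_2P_3| = √((12)² + (9)²) = √225 = 15
|P_3P_4| = √((0)² + (-9)²) = √81 = 9
|P_4P_5| = √((12)² + (-5)²) = √169 = 13
|P_5P_1| = √((-24)² + (-7)²) = √625 = 25
Perimeter = 12 + 15 + 9 + 13 + 25 = 74.

74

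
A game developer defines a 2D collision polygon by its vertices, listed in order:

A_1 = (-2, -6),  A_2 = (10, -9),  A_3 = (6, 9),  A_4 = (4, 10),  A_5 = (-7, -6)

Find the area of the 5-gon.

A_1→A_2: (-2)(-9) − (10)(-6) = 78
A_2→A_3: (10)(9) − (6)(-9) = 144
A_3→A_4: (6)(10) − (4)(9) = 24
A_4→A_5: (4)(-6) − (-7)(10) = 46
A_5→A_1: (-7)(-6) − (-2)(-6) = 30
Σ = 322
Area = |Σ|/2 = 161.

161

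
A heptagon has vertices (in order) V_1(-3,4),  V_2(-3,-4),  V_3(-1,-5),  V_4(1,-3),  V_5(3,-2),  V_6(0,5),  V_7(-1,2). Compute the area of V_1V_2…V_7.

Apply the shoelace formula: 2A = Σ (x_i·y_{i+1} − x_{i+1}·y_i), indices taken mod 7.
V_1→V_2: (-3)(-4) − (-3)(4) = 24
V_2→V_3: (-3)(-5) − (-1)(-4) = 11
V_3→V_4: (-1)(-3) − (1)(-5) = 8
V_4→V_5: (1)(-2) − (3)(-3) = 7
V_5→V_6: (3)(5) − (0)(-2) = 15
V_6→V_7: (0)(2) − (-1)(5) = 5
V_7→V_1: (-1)(4) − (-3)(2) = 2
Σ = 72
Area = |Σ|/2 = 36.

36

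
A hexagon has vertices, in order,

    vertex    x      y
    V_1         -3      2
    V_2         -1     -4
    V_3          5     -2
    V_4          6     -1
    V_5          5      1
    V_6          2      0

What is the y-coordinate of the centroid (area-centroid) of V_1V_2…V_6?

-25/24

Apply the shoelace (surveyor's) formula. First the cross-terms c_i = x_i·y_{i+1} − x_{i+1}·y_i:
  14, 22, 7, 11, -2, 4  ⇒  2A = 56, A = 28.
Then Σ (y_i + y_{i+1})·c_i = -175, so ȳ = -175 / (6·28) = -25/24.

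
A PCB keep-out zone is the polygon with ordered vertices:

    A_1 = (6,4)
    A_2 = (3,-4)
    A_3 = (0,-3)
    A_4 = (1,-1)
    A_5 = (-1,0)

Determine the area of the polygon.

Apply the surveyor's formula: 2A = Σ (x_i·y_{i+1} − x_{i+1}·y_i), indices taken mod 5.
Σ = (-36) + (-9) + (3) + (-1) + (-4) = -47
Area = |Σ|/2 = 23.5.

23.5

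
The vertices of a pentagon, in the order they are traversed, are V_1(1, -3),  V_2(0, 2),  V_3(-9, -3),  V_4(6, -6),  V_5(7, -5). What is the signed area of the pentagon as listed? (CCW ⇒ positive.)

Apply the surveyor's formula: 2A = Σ (x_i·y_{i+1} − x_{i+1}·y_i), indices taken mod 5.
Cross-terms: 2, 18, 72, 12, -16  ⇒  Σ = 88
Signed area = Σ/2 = 44 (positive ⇒ counter-clockwise traversal).

44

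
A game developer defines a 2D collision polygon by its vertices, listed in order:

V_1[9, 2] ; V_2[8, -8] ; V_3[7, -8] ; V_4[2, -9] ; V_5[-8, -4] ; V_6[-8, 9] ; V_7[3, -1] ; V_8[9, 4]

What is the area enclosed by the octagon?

171.5

Apply Gauss's area formula: 2A = Σ (x_i·y_{i+1} − x_{i+1}·y_i), indices taken mod 8.
Σ = (-88) + (-8) + (-47) + (-80) + (-104) + (-19) + (21) + (-18) = -343
Area = |Σ|/2 = 171.5.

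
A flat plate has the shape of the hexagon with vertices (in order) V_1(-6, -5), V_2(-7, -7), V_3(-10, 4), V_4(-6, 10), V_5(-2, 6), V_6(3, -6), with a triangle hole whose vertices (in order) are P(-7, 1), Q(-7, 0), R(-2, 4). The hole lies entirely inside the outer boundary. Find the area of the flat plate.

Outer boundary:
Σ = (7) + (-98) + (-76) + (-16) + (-6) + (-51) = -240
Area = |Σ|/2 = 120.
Hole:
Apply the surveyor's formula: 2A = Σ (x_i·y_{i+1} − x_{i+1}·y_i), indices taken mod 3.
Σ = (7) + (-28) + (26) = 5
Area = |Σ|/2 = 2.5.
Net area = 120 − 2.5 = 117.5.

117.5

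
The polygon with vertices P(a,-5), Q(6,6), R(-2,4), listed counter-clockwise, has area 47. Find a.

9

The doubled signed area Σ (x_i y_{i+1} − x_{i+1} y_i) is linear in a.
With a=0 it equals 76; the coefficient of a is 2 (from the two edges through P).
So 2·a + 76 = 2·47 = 94 ⇒ a = 9.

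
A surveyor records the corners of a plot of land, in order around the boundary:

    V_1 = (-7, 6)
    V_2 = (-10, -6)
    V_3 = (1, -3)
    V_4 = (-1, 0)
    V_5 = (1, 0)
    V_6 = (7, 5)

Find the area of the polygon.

V_1→V_2: (-7)(-6) − (-10)(6) = 102
V_2→V_3: (-10)(-3) − (1)(-6) = 36
V_3→V_4: (1)(0) − (-1)(-3) = -3
V_4→V_5: (-1)(0) − (1)(0) = 0
V_5→V_6: (1)(5) − (7)(0) = 5
V_6→V_1: (7)(6) − (-7)(5) = 77
Σ = 217
Area = |Σ|/2 = 108.5.

108.5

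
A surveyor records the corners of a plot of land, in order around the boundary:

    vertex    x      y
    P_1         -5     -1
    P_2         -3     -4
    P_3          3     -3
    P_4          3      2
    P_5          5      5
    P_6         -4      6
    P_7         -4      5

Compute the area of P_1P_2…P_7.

Apply the shoelace formula: 2A = Σ (x_i·y_{i+1} − x_{i+1}·y_i), indices taken mod 7.
P_1→P_2: (-5)(-4) − (-3)(-1) = 17
P_2→P_3: (-3)(-3) − (3)(-4) = 21
P_3→P_4: (3)(2) − (3)(-3) = 15
P_4→P_5: (3)(5) − (5)(2) = 5
P_5→P_6: (5)(6) − (-4)(5) = 50
P_6→P_7: (-4)(5) − (-4)(6) = 4
P_7→P_1: (-4)(-1) − (-5)(5) = 29
Σ = 141
Area = |Σ|/2 = 70.5.

70.5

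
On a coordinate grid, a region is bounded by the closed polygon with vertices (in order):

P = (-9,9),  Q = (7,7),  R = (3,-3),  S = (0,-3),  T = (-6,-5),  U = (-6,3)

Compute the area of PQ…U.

P→Q: (-9)(7) − (7)(9) = -126
Q→R: (7)(-3) − (3)(7) = -42
R→S: (3)(-3) − (0)(-3) = -9
S→T: (0)(-5) − (-6)(-3) = -18
T→U: (-6)(3) − (-6)(-5) = -48
U→P: (-6)(9) − (-9)(3) = -27
Σ = -270
Area = |Σ|/2 = 135.

135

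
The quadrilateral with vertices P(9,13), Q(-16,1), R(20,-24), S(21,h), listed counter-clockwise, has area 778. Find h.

18

The doubled signed area Σ (x_i y_{i+1} − x_{i+1} y_i) is linear in h.
With h=0 it equals 1358; the coefficient of h is 11 (from the two edges through S).
So 11·h + 1358 = 2·778 = 1556 ⇒ h = 18.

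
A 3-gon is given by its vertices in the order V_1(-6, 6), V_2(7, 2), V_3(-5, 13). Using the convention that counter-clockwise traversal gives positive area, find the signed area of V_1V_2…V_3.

Apply Gauss's area formula: 2A = Σ (x_i·y_{i+1} − x_{i+1}·y_i), indices taken mod 3.
V_1→V_2: (-6)(2) − (7)(6) = -54
V_2→V_3: (7)(13) − (-5)(2) = 101
V_3→V_1: (-5)(6) − (-6)(13) = 48
Σ = 95
Signed area = Σ/2 = 47.5 (positive ⇒ counter-clockwise traversal).

47.5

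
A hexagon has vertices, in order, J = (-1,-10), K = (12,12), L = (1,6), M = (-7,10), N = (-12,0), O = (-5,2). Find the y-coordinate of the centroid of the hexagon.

Apply Gauss's area formula. First the cross-terms c_i = x_i·y_{i+1} − x_{i+1}·y_i:
  108, 60, 52, 120, -24, 52  ⇒  2A = 368, A = 184.
Then Σ (y_i + y_{i+1})·c_i = 2864, so ȳ = 2864 / (6·184) = 179/69.

179/69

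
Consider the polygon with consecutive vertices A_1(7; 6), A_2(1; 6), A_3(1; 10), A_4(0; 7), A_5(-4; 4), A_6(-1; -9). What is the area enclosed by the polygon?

86

Apply Gauss's area formula: 2A = Σ (x_i·y_{i+1} − x_{i+1}·y_i), indices taken mod 6.
Cross-terms: 36, 4, 7, 28, 40, 57  ⇒  Σ = 172
Area = |Σ|/2 = 86.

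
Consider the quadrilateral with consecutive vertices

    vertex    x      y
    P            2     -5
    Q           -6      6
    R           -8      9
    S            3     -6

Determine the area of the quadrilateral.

3

Apply the shoelace formula: 2A = Σ (x_i·y_{i+1} − x_{i+1}·y_i), indices taken mod 4.
P→Q: (2)(6) − (-6)(-5) = -18
Q→R: (-6)(9) − (-8)(6) = -6
R→S: (-8)(-6) − (3)(9) = 21
S→P: (3)(-5) − (2)(-6) = -3
Σ = -6
Area = |Σ|/2 = 3.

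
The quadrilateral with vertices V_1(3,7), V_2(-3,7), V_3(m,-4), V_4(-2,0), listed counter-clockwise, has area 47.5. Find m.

-9

The doubled signed area Σ (x_i y_{i+1} − x_{i+1} y_i) is linear in m.
With m=0 it equals 32; the coefficient of m is -7 (from the two edges through V_3).
So -7·m + 32 = 2·47.5 = 95 ⇒ m = -9.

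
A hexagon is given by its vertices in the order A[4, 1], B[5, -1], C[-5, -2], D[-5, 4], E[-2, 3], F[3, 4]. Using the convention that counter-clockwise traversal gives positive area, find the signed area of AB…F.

-45.5

Apply the shoelace (surveyor's) formula: 2A = Σ (x_i·y_{i+1} − x_{i+1}·y_i), indices taken mod 6.
A→B: (4)(-1) − (5)(1) = -9
B→C: (5)(-2) − (-5)(-1) = -15
C→D: (-5)(4) − (-5)(-2) = -30
D→E: (-5)(3) − (-2)(4) = -7
E→F: (-2)(4) − (3)(3) = -17
F→A: (3)(1) − (4)(4) = -13
Σ = -91
Signed area = Σ/2 = -45.5 (negative ⇒ clockwise traversal).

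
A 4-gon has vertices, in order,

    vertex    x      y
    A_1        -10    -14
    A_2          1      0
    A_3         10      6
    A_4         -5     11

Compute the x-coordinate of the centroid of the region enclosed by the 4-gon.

Apply the shoelace (surveyor's) formula. First the cross-terms c_i = x_i·y_{i+1} − x_{i+1}·y_i:
  14, 6, 140, 180  ⇒  2A = 340, A = 170.
Then Σ (x_i + x_{i+1})·c_i = -2060, so x̄ = -2060 / (6·170) = -103/51.

-103/51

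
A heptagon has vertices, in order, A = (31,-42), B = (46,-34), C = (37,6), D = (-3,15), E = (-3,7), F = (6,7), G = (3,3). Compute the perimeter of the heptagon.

174

|AB| = √((15)² + (8)²) = √289 = 17
|BC| = √((-9)² + (40)²) = √1681 = 41
|CD| = √((-40)² + (9)²) = √1681 = 41
|DE| = √((0)² + (-8)²) = √64 = 8
|EF| = √((9)² + (0)²) = √81 = 9
|FG| = √((-3)² + (-4)²) = √25 = 5
|GA| = √((28)² + (-45)²) = √2809 = 53
Perimeter = 17 + 41 + 41 + 8 + 9 + 5 + 53 = 174.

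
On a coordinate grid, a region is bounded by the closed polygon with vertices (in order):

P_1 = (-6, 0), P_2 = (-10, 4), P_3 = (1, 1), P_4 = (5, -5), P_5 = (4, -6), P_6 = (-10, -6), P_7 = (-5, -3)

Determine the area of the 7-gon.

80

Apply the shoelace formula: 2A = Σ (x_i·y_{i+1} − x_{i+1}·y_i), indices taken mod 7.
Cross-terms: -24, -14, -10, -10, -84, 0, -18  ⇒  Σ = -160
Area = |Σ|/2 = 80.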